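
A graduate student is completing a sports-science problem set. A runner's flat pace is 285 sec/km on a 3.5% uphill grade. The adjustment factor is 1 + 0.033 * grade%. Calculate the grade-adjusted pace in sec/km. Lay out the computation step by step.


Factor = 1 + 0.033 * 3.5 = 1.1155
Adjusted pace = 285 * 1.1155
= 317.92 sec/km

317.92 s/km


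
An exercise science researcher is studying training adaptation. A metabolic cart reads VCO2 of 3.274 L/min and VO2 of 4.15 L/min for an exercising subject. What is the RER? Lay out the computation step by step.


RER = VCO2 / VO2 = 3.274 / 4.15 = 0.7889

0.7889


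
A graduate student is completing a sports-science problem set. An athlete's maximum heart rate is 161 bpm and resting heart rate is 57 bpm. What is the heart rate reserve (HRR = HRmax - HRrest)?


HRR = HRmax - HRrest
= 161 - 57
= 104 bpm

104 bpm


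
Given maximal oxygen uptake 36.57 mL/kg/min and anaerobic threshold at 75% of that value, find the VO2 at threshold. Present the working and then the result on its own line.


Percentage as decimal = 0.75
VO2 at AT = 36.57 * 0.75 = 27.43 mL/kg/min

27.43 mL/kg/min


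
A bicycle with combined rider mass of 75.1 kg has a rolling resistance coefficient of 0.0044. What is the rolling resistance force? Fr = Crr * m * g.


Fr = 0.0044 * 75.1 * 9.81
= 0.33044 * 9.81
= 3.242 N

3.242 N


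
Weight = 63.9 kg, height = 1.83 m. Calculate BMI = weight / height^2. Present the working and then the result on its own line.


height^2 = 1.83^2 = 3.3489
BMI = 63.9 / 3.3489 = 19.08 kg/m^2

19.08 kg/m^2


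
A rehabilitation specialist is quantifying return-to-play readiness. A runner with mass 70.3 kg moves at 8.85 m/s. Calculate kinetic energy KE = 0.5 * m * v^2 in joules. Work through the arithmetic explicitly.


v^2 = 8.85^2 = 78.3225
KE = 0.5 * 70.3 * 78.3225
= 2753.04 J

2753.04 J


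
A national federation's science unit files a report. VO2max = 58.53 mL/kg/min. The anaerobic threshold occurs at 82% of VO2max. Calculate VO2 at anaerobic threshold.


AT fraction = 82 / 100 = 0.82
AT VO2 = 58.53 * 0.82
= 47.99 mL/kg/min

47.99 mL/kg/min


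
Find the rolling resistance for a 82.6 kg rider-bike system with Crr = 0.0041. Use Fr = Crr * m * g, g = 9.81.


m * g = 82.6 * 9.81 = 810.306 N
Fr = 0.0041 * 810.306 = 3.322 N

3.322 N


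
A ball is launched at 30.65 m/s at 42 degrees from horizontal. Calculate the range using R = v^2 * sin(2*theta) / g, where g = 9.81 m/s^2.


sin(2 * 42) = sin(84) = 0.994522
v^2 = 30.65^2 = 939.4225
R = 939.4225 * 0.994522 / 9.81
= 95.237 m

95.237 m


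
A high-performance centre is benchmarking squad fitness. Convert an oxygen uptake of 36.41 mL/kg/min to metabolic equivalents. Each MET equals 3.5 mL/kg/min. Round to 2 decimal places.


One MET = 3.5 mL/kg/min
Number of METs = 36.41 / 3.5
= 10.4 METs

10.4 METs


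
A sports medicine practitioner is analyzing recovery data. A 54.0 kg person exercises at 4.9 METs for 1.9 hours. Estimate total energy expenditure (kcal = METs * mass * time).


Energy = METs * mass(kg) * time(h)
= 4.9 * 54.0 * 1.9
= 502.74 kcal

502.74 kcal


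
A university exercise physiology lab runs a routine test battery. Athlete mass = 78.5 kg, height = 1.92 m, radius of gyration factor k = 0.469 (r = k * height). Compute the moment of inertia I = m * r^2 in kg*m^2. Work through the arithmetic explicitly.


r = k * height = 0.469 * 1.92 = 0.90048 m
r^2 = 0.90048^2 = 0.810864
I = 78.5 * 0.810864 = 63.653 kg*m^2

63.653 kg*m^2


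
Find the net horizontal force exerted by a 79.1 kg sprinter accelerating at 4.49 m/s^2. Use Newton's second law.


Newton's second law: F = m * a
F = 79.1 * 4.49 = 355.16 N

355.16 N


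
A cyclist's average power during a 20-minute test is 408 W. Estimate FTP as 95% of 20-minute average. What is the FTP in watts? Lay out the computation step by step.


FTP = 20-min power * 0.95
= 408 * 0.95
= 387.6 W

387.6 W


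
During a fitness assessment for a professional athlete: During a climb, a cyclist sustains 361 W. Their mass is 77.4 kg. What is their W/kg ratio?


Power-to-weight = 361 W / 77.4 kg
= 4.664 W/kg

4.664 W/kg


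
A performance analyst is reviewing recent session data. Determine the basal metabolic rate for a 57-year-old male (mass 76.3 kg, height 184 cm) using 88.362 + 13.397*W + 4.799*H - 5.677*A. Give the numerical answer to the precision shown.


BMR = 88.362 + 13.397*76.3 + 4.799*184 - 5.677*57
= 1669.98 kcal/day

1669.98 kcal/day


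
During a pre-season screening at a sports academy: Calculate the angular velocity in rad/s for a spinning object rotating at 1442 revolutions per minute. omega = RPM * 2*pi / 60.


omega = RPM * 2*pi / 60
= 1442 * 6.28318531 / 60
= 151.006 rad/s

151.006 rad/s


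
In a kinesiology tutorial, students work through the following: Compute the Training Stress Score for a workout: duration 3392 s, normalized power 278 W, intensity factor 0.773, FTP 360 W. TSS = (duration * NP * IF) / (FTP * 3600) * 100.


Product = 3392 * 278 * 0.773 = 728920.448
Base = 360 * 3600 = 1296000
TSS = 728920.448 / 1296000 * 100 = 56.24

56.24 TSS


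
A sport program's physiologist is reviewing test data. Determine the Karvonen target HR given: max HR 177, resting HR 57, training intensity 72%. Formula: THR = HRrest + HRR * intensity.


HRR = HRmax - HRrest = 177 - 57 = 120
THR = 57 + 120 * 0.72
= 143.4 bpm

143.4 bpm


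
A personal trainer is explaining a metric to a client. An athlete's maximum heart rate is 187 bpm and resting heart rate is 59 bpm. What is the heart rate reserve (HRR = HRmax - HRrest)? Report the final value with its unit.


HRR = HRmax - HRrest
= 187 - 59
= 128 bpm

128 bpm


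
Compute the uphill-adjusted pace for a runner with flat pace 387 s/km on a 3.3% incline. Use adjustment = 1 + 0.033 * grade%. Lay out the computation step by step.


Adjustment factor = 1 + 0.033 * 3.3 = 1.1089
Grade-adjusted pace = 387 * 1.1089 = 429.14 s/km

429.14 s/km


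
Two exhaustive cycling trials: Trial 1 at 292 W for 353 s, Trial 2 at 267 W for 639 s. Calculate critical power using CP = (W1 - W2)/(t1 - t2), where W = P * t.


W1 = 292 * 353 = 103076 J
W2 = 267 * 639 = 170613 J
CP = (103076 - 170613) / (353 - 639)
= -67537 / -286
= 236.14 W

236.14 W


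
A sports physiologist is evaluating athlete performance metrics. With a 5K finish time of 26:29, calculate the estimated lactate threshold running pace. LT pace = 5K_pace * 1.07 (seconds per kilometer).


Race duration = 1589 s for 5 km
Average pace = 1589 / 5 = 317.8 s/km
LT pace = 317.8 * 1.07
= 340.05 s/km

340.05 s/km


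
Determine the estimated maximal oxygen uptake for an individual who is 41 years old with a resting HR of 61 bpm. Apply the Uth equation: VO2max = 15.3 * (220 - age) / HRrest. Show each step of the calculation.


HRmax = 220 - 41 = 179
VO2max = 15.3 * (179 / 61)
= 15.3 * 2.9344
= 44.9 mL/kg/min

44.9 mL/kg/min


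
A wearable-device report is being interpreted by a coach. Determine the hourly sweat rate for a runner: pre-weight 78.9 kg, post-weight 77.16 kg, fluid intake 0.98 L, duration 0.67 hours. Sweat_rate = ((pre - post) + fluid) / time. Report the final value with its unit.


Mass lost = 78.9 - 77.16 = 1.74 kg
Add fluid consumed: 1.74 + 0.98 = 2.72 L total sweat
Sweat rate = 2.72 / 0.67 = 4.06 L/h

4.06 L/h


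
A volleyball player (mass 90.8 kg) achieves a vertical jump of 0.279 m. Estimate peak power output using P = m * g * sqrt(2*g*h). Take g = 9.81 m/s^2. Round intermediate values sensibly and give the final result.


2 * g * h = 2 * 9.81 * 0.279 = 5.47398
sqrt(5.47398) = 2.339654 m/s
P = 90.8 * 9.81 * 2.339654 = 2084.04 W

2084.04 W


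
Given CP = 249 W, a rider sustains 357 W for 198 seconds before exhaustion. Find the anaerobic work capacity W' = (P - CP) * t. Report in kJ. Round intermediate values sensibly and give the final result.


Excess power = 357 - 249 = 108 W
Work above CP = 108 * 198 = 21384 J
W' = 21.384 kJ

21.384 kJ


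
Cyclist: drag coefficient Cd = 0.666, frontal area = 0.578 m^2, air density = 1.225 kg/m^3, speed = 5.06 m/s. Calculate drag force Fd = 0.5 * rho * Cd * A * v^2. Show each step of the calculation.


v^2 = 5.06^2 = 25.6036
Fd = 0.5 * 1.225 * 0.666 * 0.578 * 25.6036
= 6.037 N

6.037 N


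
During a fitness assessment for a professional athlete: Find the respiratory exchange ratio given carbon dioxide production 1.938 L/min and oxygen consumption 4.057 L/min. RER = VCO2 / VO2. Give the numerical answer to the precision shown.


VCO2 = 1.938 L/min
VO2 = 4.057 L/min
RER = 1.938 / 4.057 = 0.4777

0.4777


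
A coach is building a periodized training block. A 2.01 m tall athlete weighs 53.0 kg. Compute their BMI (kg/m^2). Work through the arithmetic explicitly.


height^2 = 4.0401 m^2
BMI = 53.0 / 4.0401 = 13.12 kg/m^2

13.12 kg/m^2


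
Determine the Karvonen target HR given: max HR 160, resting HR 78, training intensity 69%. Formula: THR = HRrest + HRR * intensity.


HRR = HRmax - HRrest = 160 - 78 = 82
THR = 78 + 82 * 0.69
= 134.58 bpm

134.58 bpm


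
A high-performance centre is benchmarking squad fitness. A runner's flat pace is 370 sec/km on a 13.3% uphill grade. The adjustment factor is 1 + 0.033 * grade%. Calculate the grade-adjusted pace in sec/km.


Factor = 1 + 0.033 * 13.3 = 1.4389
Adjusted pace = 370 * 1.4389
= 532.39 sec/km

532.39 s/km


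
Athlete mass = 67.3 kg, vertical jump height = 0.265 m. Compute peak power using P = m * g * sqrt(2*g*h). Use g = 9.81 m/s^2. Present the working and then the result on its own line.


sqrt(2 * 9.81 * 0.265) = sqrt(5.1993) = 2.280197 m/s
P = 67.3 * 9.81 * 2.280197
= 1505.42 W

1505.42 W


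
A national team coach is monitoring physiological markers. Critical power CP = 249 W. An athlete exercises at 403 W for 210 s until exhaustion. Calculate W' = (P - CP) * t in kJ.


P - CP = 403 - 249 = 154 W
W' = 154 * 210 = 32340 J
= 32340 / 1000 = 32.34 kJ

32.34 kJ


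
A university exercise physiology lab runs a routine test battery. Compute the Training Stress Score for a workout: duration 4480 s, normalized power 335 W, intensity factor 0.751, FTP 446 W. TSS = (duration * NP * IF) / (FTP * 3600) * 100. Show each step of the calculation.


Product = 4480 * 335 * 0.751 = 1127100.8
Base = 446 * 3600 = 1605600
TSS = 1127100.8 / 1605600 * 100 = 70.2

70.2 TSS


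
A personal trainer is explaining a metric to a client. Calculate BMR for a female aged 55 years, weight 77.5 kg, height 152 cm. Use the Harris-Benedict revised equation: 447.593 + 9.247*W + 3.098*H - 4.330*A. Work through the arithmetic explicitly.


Substituting values:
W term = 9.247 * 77.5 = 716.6425
H term = 3.098 * 152 = 470.896
A term = 4.330 * 55 = 238.15
BMR = 1396.98 kcal/day

1396.98 kcal/day


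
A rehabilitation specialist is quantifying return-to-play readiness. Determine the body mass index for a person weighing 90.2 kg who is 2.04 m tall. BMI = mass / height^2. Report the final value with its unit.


BMI = mass / height^2
= 90.2 / 2.04^2
= 90.2 / 4.1616
= 21.67 kg/m^2

21.67 kg/m^2


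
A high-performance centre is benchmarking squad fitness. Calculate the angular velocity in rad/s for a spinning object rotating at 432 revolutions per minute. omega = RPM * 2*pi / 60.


omega = RPM * 2*pi / 60
= 432 * 6.28318531 / 60
= 45.239 rad/s

45.239 rad/s


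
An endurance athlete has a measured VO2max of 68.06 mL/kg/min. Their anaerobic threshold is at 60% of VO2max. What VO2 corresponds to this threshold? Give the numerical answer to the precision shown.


Anaerobic threshold VO2 = VO2max * 60%
= 68.06 * 0.6
= 40.84 mL/kg/min

40.84 mL/kg/min


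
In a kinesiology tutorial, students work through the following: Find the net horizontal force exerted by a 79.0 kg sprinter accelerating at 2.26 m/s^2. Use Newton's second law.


Newton's second law: F = m * a
F = 79.0 * 2.26 = 178.54 N

178.54 N


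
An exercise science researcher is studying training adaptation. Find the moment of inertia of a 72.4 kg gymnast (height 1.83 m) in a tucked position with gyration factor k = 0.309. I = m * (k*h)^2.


Radius of gyration = 0.309 * 1.83 = 0.56547 m
I = 72.4 * 0.56547^2
= 72.4 * 0.319756
= 23.15 kg*m^2

23.15 kg*m^2


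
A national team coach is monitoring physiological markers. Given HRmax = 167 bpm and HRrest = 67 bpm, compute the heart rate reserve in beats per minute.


Heart rate reserve = maximum HR minus resting HR
HRR = 167 - 67 = 100 bpm

100 bpm


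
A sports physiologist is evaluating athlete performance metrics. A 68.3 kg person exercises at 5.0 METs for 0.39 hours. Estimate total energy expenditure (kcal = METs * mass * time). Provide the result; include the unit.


Energy = METs * mass(kg) * time(h)
= 5.0 * 68.3 * 0.39
= 133.19 kcal

133.19 kcal


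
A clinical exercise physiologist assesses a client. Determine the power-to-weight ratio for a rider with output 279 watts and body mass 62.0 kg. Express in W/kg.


P/W = 279 / 62.0 = 4.5 W/kg

4.5 W/kg


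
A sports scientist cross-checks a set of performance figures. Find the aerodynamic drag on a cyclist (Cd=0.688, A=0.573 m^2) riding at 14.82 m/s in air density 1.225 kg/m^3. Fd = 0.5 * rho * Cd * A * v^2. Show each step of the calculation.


Fd = 0.5 * 1.225 * 0.688 * 0.573 * 14.82^2
= 0.5 * 1.225 * 0.688 * 0.573 * 219.6324
= 53.033 N

53.033 N


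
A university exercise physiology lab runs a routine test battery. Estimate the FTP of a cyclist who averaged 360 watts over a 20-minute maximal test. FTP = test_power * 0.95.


FTP = 360 * 0.95 = 342.0 W

342.0 W


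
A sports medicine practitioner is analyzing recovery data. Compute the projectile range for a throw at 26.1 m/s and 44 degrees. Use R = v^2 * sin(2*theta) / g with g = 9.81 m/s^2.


Two times the angle = 88 degrees
sin(88) = 0.999391
R = 681.21 * 0.999391 / 9.81 = 69.398 m

69.398 m


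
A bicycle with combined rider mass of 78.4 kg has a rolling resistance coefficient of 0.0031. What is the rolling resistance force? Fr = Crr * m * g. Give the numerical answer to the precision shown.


Fr = 0.0031 * 78.4 * 9.81
= 0.24304 * 9.81
= 2.384 N

2.384 N


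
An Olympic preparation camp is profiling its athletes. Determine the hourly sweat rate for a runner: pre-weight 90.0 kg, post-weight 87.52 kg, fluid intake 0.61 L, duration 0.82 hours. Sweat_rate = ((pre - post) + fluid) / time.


Mass lost = 90.0 - 87.52 = 2.48 kg
Add fluid consumed: 2.48 + 0.61 = 3.09 L total sweat
Sweat rate = 3.09 / 0.82 = 3.768 L/h

3.768 L/h


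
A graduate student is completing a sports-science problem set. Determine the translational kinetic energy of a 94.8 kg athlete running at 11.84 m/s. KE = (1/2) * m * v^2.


KE = 0.5 * m * v^2
= 0.5 * 94.8 * 11.84^2
= 0.5 * 94.8 * 140.1856
= 6644.8 J

6644.8 J


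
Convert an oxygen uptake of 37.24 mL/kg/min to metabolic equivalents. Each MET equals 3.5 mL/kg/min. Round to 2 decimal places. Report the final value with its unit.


One MET = 3.5 mL/kg/min
Number of METs = 37.24 / 3.5
= 10.64 METs

10.64 METs


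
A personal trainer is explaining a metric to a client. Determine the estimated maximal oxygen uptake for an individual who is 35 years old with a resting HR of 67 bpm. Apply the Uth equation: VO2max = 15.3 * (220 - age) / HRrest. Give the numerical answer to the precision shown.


HRmax = 220 - 35 = 185
VO2max = 15.3 * (185 / 67)
= 15.3 * 2.7612
= 42.25 mL/kg/min

42.25 mL/kg/min


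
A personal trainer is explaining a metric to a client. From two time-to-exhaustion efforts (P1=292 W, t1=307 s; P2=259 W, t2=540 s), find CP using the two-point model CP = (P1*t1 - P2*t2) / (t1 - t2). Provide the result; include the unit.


Work in trial 1 = 89644 J
Work in trial 2 = 139860 J
Delta work = -50216 J
Delta time = -233 s
CP = -50216 / -233 = 215.52 W

215.52 W


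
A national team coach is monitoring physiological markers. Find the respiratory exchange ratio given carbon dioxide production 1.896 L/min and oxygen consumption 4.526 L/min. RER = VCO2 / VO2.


VCO2 = 1.896 L/min
VO2 = 4.526 L/min
RER = 1.896 / 4.526 = 0.4189

0.4189


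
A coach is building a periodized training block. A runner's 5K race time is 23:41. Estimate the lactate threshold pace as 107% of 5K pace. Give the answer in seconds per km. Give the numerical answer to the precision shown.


Total race time = 23*60 + 41 = 1421 seconds
5K pace = 1421 / 5 = 284.2 sec/km
LT pace = 284.2 * 1.07 = 304.09 sec/km

304.09 s/km


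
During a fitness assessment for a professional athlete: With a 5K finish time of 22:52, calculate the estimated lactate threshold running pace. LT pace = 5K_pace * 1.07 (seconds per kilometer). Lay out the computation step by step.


Race duration = 1372 s for 5 km
Average pace = 1372 / 5 = 274.4 s/km
LT pace = 274.4 * 1.07
= 293.61 s/km

293.61 s/km


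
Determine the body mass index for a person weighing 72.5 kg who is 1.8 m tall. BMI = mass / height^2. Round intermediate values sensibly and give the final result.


BMI = mass / height^2
= 72.5 / 1.8^2
= 72.5 / 3.24
= 22.38 kg/m^2

22.38 kg/m^2


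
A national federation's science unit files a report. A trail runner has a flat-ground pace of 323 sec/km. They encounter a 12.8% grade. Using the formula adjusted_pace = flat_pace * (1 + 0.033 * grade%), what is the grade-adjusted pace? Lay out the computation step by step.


Grade factor = 1 + 0.033 * 12.8 = 1.4224
Adjusted = 323 * 1.4224 = 459.44 sec/km

459.44 s/km


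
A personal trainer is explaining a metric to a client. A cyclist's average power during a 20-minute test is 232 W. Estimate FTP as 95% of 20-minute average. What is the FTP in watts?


FTP = 20-min power * 0.95
= 232 * 0.95
= 220.4 W

220.4 W


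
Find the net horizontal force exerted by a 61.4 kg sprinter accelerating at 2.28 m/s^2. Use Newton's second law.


Newton's second law: F = m * a
F = 61.4 * 2.28 = 139.99 N

139.99 N


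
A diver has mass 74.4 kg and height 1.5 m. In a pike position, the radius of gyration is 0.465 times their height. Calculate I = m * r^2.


r = 0.465 * 1.5 = 0.6975 m
I = m * r^2 = 74.4 * 0.486506 = 36.196 kg*m^2

36.196 kg*m^2


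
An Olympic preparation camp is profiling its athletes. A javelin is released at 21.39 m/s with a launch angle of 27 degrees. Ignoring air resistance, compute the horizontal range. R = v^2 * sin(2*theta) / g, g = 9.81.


Launch speed squared = 457.5321
sin(2 * 27 deg) = 0.809017
Range = 457.5321 * 0.809017 / 9.81
= 37.732 m

37.732 m


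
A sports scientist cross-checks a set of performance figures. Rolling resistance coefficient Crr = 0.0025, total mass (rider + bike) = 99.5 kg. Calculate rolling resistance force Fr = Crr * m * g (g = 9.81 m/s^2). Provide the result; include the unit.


Fr = Crr * m * g
= 0.0025 * 99.5 * 9.81
= 2.44 N

2.44 N


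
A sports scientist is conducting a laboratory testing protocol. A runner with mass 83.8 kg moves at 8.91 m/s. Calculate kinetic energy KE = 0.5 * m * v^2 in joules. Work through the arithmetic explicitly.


v^2 = 8.91^2 = 79.3881
KE = 0.5 * 83.8 * 79.3881
= 3326.36 J

3326.36 J


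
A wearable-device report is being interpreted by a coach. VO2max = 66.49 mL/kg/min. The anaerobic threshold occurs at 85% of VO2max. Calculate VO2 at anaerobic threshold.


AT fraction = 85 / 100 = 0.85
AT VO2 = 66.49 * 0.85
= 56.52 mL/kg/min

56.52 mL/kg/min


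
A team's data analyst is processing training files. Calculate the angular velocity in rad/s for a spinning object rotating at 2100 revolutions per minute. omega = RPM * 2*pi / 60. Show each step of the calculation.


omega = RPM * 2*pi / 60
= 2100 * 6.28318531 / 60
= 219.911 rad/s

219.911 rad/s


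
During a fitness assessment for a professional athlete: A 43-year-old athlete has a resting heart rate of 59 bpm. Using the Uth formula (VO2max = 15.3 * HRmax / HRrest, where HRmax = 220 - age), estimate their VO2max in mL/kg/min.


HRmax = 220 - 43 = 177 bpm
Ratio = HRmax / HRrest = 177 / 59 = 3.0
VO2max = 15.3 * 3.0 = 45.9 mL/kg/min

45.9 mL/kg/min


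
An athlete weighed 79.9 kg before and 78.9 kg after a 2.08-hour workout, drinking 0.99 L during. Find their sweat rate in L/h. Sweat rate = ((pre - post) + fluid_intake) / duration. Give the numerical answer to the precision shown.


Body mass change = 1.0 kg
Total sweat loss = 1.0 + 0.99 = 1.99 L
Rate = 1.99 / 2.08 = 0.957 L/h

0.957 L/h


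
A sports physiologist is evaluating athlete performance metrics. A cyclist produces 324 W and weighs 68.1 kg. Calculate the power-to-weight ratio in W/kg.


P/W = power / mass
= 324 / 68.1
= 4.758 W/kg

4.758 W/kg


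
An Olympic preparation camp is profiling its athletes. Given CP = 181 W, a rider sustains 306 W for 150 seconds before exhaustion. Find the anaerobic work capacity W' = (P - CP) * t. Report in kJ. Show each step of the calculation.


Excess power = 306 - 181 = 125 W
Work above CP = 125 * 150 = 18750 J
W' = 18.75 kJ

18.75 kJ


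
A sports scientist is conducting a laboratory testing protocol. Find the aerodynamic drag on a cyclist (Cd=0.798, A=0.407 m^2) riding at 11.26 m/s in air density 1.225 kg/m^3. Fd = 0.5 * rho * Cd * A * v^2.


Fd = 0.5 * 1.225 * 0.798 * 0.407 * 11.26^2
= 0.5 * 1.225 * 0.798 * 0.407 * 126.7876
= 25.222 N

25.222 N


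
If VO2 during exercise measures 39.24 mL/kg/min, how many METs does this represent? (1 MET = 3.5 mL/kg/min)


METs = VO2 / 3.5 = 39.24 / 3.5 = 11.21

11.21 METs


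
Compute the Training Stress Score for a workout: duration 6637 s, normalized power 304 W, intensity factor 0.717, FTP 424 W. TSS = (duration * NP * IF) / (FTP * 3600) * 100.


Product = 6637 * 304 * 0.717 = 1446653.616
Base = 424 * 3600 = 1526400
TSS = 1446653.616 / 1526400 * 100 = 94.78

94.78 TSS


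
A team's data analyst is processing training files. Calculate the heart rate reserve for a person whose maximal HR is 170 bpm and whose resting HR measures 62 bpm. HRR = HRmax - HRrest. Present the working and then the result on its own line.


HRmax = 170 bpm
HRrest = 62 bpm
HRR = 170 - 62 = 108 bpm

108 bpm


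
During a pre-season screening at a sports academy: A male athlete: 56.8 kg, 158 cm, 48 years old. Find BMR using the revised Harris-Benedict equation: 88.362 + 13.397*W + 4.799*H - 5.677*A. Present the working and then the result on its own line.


Intercept = 88.362
Weight contribution = 13.397 * 56.8 = 760.9496
Height contribution = 4.799 * 158 = 758.242
Age contribution = 5.677 * 48 = 272.496
BMR = 88.362 + 760.9496 + 758.242 - 272.496
= 1335.06 kcal/day

1335.06 kcal/day


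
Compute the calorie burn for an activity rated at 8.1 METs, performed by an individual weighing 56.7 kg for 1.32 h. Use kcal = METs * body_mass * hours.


Product of METs and mass = 8.1 * 56.7 = 459.27
Total kcal = 459.27 * 1.32 = 606.24 kcal

606.24 kcal


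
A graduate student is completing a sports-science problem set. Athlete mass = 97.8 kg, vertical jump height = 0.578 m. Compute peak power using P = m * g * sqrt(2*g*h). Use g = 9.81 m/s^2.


sqrt(2 * 9.81 * 0.578) = sqrt(11.34036) = 3.367545 m/s
P = 97.8 * 9.81 * 3.367545
= 3230.88 W

3230.88 W


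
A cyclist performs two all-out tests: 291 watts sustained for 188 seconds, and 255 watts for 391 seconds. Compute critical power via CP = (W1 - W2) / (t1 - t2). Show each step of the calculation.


W1 = P1 * t1 = 291 * 188 = 54708 J
W2 = P2 * t2 = 255 * 391 = 99705 J
CP = (54708 - 99705) / (188 - 391)
= 221.66 W

221.66 W


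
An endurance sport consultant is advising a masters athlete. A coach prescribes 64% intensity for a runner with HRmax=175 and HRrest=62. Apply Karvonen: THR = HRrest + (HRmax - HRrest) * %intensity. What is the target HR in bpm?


Heart rate reserve = 175 - 62 = 113
Intensity fraction = 64 / 100 = 0.64
THR = 62 + 113 * 0.64 = 134.32 bpm

134.32 bpm


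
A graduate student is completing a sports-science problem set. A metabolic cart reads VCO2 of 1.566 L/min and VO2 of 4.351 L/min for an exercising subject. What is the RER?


RER = VCO2 / VO2 = 1.566 / 4.351 = 0.3599

0.3599


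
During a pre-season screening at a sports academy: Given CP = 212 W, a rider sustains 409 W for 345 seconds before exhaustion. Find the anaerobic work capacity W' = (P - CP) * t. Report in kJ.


Excess power = 409 - 212 = 197 W
Work above CP = 197 * 345 = 67965 J
W' = 67.965 kJ

67.965 kJ


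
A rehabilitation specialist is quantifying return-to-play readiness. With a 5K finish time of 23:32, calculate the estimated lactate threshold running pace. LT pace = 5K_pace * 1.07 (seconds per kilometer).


Race duration = 1412 s for 5 km
Average pace = 1412 / 5 = 282.4 s/km
LT pace = 282.4 * 1.07
= 302.17 s/km

302.17 s/km


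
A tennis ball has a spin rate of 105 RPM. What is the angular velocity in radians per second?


Convert RPM to rad/s: multiply by 2*pi and divide by 60
omega = 105 * 2 * pi / 60
= 10.996 rad/s

10.996 rad/s


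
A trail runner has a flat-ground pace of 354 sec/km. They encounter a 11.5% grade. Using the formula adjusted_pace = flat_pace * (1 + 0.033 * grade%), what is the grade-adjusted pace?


Grade factor = 1 + 0.033 * 11.5 = 1.3795
Adjusted = 354 * 1.3795 = 488.34 sec/km

488.34 s/km


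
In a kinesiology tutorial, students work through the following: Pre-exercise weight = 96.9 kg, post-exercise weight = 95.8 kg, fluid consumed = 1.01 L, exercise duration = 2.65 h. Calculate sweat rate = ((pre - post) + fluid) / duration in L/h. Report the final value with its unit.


Weight loss = 96.9 - 95.8 = 1.1 kg (approx L)
Total sweat = 1.1 + 1.01 = 2.11 L
Sweat rate = 2.11 / 2.65 = 0.796 L/h

0.796 L/h


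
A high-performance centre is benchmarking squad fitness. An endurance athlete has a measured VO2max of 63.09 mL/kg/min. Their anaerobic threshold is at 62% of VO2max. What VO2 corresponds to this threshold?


Anaerobic threshold VO2 = VO2max * 62%
= 63.09 * 0.62
= 39.12 mL/kg/min

39.12 mL/kg/min


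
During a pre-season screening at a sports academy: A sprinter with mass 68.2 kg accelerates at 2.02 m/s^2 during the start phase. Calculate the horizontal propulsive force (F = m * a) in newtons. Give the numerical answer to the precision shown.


F = m * a
= 68.2 * 2.02
= 137.76 N

137.76 N


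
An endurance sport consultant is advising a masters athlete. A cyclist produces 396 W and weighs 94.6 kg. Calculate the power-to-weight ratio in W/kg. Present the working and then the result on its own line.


P/W = power / mass
= 396 / 94.6
= 4.186 W/kg

4.186 W/kg


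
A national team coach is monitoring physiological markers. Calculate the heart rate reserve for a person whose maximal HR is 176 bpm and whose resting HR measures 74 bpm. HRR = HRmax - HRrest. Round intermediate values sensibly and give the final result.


HRmax = 176 bpm
HRrest = 74 bpm
HRR = 176 - 74 = 102 bpm

102 bpm


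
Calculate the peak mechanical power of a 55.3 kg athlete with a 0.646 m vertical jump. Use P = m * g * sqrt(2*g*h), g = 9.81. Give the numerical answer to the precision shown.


First, sqrt(2gh) = sqrt(2 * 9.81 * 0.646)
= sqrt(12.67452) = 3.560129 m/s
Power = 55.3 * 9.81 * 3.560129 = 1931.35 W

1931.35 W


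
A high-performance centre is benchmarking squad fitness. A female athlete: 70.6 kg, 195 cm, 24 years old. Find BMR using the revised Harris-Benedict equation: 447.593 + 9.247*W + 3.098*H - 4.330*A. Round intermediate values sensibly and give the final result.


Intercept = 447.593
Weight contribution = 9.247 * 70.6 = 652.8382
Height contribution = 3.098 * 195 = 604.11
Age contribution = 4.33 * 24 = 103.92
BMR = 447.593 + 652.8382 + 604.11 - 103.92
= 1600.62 kcal/day

1600.62 kcal/day


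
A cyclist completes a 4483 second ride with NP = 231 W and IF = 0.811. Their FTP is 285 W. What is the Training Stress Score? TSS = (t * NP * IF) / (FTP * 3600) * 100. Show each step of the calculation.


t * NP * IF = 4483 * 231 * 0.811 = 839849.703
FTP * 3600 = 1026000
TSS = (839849.703 / 1026000) * 100 = 81.86

81.86 TSS


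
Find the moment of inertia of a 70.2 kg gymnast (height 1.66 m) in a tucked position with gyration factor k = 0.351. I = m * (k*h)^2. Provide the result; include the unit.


Radius of gyration = 0.351 * 1.66 = 0.58266 m
I = 70.2 * 0.58266^2
= 70.2 * 0.339493
= 23.832 kg*m^2

23.832 kg*m^2


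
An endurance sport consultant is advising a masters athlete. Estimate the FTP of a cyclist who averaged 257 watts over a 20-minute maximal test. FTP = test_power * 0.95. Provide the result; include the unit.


FTP = 257 * 0.95 = 244.15 W

244.15 W


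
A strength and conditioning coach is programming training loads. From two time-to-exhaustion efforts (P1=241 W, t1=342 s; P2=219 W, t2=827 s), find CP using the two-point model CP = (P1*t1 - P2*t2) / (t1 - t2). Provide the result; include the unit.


Work in trial 1 = 82422 J
Work in trial 2 = 181113 J
Delta work = -98691 J
Delta time = -485 s
CP = -98691 / -485 = 203.49 W

203.49 W


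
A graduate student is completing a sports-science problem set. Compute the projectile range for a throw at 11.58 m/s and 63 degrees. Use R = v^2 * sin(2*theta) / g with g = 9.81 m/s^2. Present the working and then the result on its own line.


Two times the angle = 126 degrees
sin(126) = 0.809017
R = 134.0964 * 0.809017 / 9.81 = 11.059 m

11.059 m


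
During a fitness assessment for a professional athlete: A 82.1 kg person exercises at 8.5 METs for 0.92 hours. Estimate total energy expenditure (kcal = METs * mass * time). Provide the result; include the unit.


Energy = METs * mass(kg) * time(h)
= 8.5 * 82.1 * 0.92
= 642.02 kcal

642.02 kcal


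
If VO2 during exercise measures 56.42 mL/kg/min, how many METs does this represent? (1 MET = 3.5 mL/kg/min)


METs = VO2 / 3.5 = 56.42 / 3.5 = 16.12

16.12 METs


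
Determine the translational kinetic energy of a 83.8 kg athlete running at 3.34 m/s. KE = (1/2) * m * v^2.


KE = 0.5 * m * v^2
= 0.5 * 83.8 * 3.34^2
= 0.5 * 83.8 * 11.1556
= 467.42 J

467.42 J


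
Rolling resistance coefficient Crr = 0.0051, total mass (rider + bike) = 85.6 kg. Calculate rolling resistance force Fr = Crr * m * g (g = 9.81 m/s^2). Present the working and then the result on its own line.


Fr = Crr * m * g
= 0.0051 * 85.6 * 9.81
= 4.283 N

4.283 N


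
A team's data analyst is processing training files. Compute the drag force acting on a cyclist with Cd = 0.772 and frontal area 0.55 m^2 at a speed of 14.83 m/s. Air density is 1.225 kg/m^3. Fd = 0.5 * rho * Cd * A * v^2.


Step 1: v^2 = 219.9289
Step 2: Fd = 0.5 * 1.225 * 0.772 * 0.55 * 219.9289
= 57.196 N

57.196 N


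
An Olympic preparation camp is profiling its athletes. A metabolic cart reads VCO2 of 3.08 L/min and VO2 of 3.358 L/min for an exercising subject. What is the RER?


RER = VCO2 / VO2 = 3.08 / 3.358 = 0.9172

0.9172


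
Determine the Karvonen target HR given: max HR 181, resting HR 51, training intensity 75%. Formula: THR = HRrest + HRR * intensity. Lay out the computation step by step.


HRR = HRmax - HRrest = 181 - 51 = 130
THR = 51 + 130 * 0.75
= 148.5 bpm

148.5 bpm


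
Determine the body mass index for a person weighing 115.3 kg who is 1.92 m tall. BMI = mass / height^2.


BMI = mass / height^2
= 115.3 / 1.92^2
= 115.3 / 3.6864
= 31.28 kg/m^2

31.28 kg/m^2


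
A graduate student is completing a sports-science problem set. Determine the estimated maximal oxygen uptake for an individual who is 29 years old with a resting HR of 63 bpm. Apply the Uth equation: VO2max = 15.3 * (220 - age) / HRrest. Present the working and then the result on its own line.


HRmax = 220 - 29 = 191
VO2max = 15.3 * (191 / 63)
= 15.3 * 3.0317
= 46.39 mL/kg/min

46.39 mL/kg/min


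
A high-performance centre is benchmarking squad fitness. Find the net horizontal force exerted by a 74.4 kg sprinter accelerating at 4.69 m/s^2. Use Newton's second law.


Newton's second law: F = m * a
F = 74.4 * 4.69 = 348.94 N

348.94 N


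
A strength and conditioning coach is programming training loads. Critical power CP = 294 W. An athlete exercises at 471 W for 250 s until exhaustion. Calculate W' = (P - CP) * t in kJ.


P - CP = 471 - 294 = 177 W
W' = 177 * 250 = 44250 J
= 44250 / 1000 = 44.25 kJ

44.25 kJ


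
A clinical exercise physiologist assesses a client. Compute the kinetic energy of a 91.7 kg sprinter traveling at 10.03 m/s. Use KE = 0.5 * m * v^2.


Velocity squared = 100.6009
KE = 0.5 * 91.7 * 100.6009 = 4612.55 J

4612.55 J


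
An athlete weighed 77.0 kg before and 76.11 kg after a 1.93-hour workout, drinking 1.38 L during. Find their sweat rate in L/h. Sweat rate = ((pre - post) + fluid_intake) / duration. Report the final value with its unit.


Body mass change = 0.89 kg
Total sweat loss = 0.89 + 1.38 = 2.27 L
Rate = 2.27 / 1.93 = 1.176 L/h

1.176 L/h


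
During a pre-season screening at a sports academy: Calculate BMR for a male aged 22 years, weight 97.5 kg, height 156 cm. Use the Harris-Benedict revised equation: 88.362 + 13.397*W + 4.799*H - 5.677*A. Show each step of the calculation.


Substituting values:
W term = 13.397 * 97.5 = 1306.2075
H term = 4.799 * 156 = 748.644
A term = 5.677 * 22 = 124.894
BMR = 2018.32 kcal/day

2018.32 kcal/day


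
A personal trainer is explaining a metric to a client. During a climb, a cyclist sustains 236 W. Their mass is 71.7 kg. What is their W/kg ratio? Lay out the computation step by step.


Power-to-weight = 236 W / 71.7 kg
= 3.291 W/kg

3.291 W/kg


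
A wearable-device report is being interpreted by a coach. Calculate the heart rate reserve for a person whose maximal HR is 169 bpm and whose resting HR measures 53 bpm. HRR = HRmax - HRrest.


HRmax = 169 bpm
HRrest = 53 bpm
HRR = 169 - 53 = 116 bpm

116 bpm


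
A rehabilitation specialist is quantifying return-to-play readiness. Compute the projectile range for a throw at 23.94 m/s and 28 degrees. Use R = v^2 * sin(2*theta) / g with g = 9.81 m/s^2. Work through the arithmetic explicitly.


Two times the angle = 56 degrees
sin(56) = 0.829038
R = 573.1236 * 0.829038 / 9.81 = 48.434 m

48.434 m


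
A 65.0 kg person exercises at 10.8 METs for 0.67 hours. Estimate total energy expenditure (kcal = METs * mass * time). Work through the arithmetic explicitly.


Energy = METs * mass(kg) * time(h)
= 10.8 * 65.0 * 0.67
= 470.34 kcal

470.34 kcal


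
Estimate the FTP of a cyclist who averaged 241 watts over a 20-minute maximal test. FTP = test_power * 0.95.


FTP = 241 * 0.95 = 228.95 W

228.95 W


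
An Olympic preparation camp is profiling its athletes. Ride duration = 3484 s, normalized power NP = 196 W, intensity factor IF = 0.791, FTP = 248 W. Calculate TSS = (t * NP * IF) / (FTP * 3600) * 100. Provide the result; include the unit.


Numerator = 3484 * 196 * 0.791 = 540145.424
Denominator = 248 * 3600 = 892800
TSS = 540145.424 / 892800 * 100
= 60.5

60.5 TSS


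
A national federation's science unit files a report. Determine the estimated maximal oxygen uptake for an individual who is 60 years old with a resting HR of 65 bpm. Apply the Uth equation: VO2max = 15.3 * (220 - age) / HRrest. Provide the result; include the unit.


HRmax = 220 - 60 = 160
VO2max = 15.3 * (160 / 65)
= 15.3 * 2.4615
= 37.66 mL/kg/min

37.66 mL/kg/min


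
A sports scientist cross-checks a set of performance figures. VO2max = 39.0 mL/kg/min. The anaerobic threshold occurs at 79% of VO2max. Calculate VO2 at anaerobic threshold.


AT fraction = 79 / 100 = 0.79
AT VO2 = 39.0 * 0.79
= 30.81 mL/kg/min

30.81 mL/kg/min


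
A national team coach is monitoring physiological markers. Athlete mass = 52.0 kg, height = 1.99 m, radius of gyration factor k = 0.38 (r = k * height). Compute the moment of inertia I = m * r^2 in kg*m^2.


r = k * height = 0.38 * 1.99 = 0.7562 m
r^2 = 0.7562^2 = 0.571838
I = 52.0 * 0.571838 = 29.736 kg*m^2

29.736 kg*m^2


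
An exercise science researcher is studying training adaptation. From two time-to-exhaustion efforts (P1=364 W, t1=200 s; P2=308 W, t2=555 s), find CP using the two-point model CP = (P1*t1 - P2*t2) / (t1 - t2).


Work in trial 1 = 72800 J
Work in trial 2 = 170940 J
Delta work = -98140 J
Delta time = -355 s
CP = -98140 / -355 = 276.45 W

276.45 W


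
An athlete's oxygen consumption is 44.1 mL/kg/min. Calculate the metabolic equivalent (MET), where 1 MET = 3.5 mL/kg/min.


MET = VO2 / 3.5
= 44.1 / 3.5
= 12.6 METs

12.6 METs


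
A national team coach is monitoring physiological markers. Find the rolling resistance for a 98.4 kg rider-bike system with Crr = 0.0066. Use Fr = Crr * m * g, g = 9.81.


m * g = 98.4 * 9.81 = 965.304 N
Fr = 0.0066 * 965.304 = 6.371 N

6.371 N


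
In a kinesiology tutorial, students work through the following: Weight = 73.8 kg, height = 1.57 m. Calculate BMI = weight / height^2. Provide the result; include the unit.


height^2 = 1.57^2 = 2.4649
BMI = 73.8 / 2.4649 = 29.94 kg/m^2

29.94 kg/m^2


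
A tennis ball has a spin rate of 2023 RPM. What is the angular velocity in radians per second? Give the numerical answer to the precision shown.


Convert RPM to rad/s: multiply by 2*pi and divide by 60
omega = 2023 * 2 * pi / 60
= 211.848 rad/s

211.848 rad/s


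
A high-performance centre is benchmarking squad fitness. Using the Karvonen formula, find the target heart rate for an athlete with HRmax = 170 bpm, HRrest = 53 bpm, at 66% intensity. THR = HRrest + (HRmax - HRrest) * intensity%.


HRR = 170 - 53 = 117
THR = 53 + 117 * 0.66
= 53 + 77.22
= 130.22 bpm

130.22 bpm


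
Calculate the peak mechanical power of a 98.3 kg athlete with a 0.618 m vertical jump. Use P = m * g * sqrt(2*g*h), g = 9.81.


First, sqrt(2gh) = sqrt(2 * 9.81 * 0.618)
= sqrt(12.12516) = 3.48212 m/s
Power = 98.3 * 9.81 * 3.48212 = 3357.89 W

3357.89 W


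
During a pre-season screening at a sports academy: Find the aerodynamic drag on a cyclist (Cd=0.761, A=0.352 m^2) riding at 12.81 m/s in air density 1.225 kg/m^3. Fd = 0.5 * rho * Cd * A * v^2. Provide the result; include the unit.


Fd = 0.5 * 1.225 * 0.761 * 0.352 * 12.81^2
= 0.5 * 1.225 * 0.761 * 0.352 * 164.0961
= 26.924 N

26.924 N


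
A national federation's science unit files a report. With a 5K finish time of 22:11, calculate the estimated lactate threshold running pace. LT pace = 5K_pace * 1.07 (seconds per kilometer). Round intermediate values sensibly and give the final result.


Race duration = 1331 s for 5 km
Average pace = 1331 / 5 = 266.2 s/km
LT pace = 266.2 * 1.07
= 284.83 s/km

284.83 s/km


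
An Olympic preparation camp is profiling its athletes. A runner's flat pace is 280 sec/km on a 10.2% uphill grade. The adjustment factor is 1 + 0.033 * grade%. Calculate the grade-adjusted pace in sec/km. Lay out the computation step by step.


Factor = 1 + 0.033 * 10.2 = 1.3366
Adjusted pace = 280 * 1.3366
= 374.25 sec/km

374.25 s/km


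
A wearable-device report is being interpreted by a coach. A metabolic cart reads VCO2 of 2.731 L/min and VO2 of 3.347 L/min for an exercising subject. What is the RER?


RER = VCO2 / VO2 = 2.731 / 3.347 = 0.816

0.816


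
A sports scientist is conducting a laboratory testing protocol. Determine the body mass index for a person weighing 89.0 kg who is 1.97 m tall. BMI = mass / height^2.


BMI = mass / height^2
= 89.0 / 1.97^2
= 89.0 / 3.8809
= 22.93 kg/m^2

22.93 kg/m^2


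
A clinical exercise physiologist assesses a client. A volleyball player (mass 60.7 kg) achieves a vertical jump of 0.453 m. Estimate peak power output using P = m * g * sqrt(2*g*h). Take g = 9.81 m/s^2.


2 * g * h = 2 * 9.81 * 0.453 = 8.88786
sqrt(8.88786) = 2.981251 m/s
P = 60.7 * 9.81 * 2.981251 = 1775.24 W

1775.24 W


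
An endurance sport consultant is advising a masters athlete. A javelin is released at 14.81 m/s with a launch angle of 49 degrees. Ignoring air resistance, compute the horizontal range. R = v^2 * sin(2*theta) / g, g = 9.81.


Launch speed squared = 219.3361
sin(2 * 49 deg) = 0.990268
Range = 219.3361 * 0.990268 / 9.81
= 22.141 m

22.141 m
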